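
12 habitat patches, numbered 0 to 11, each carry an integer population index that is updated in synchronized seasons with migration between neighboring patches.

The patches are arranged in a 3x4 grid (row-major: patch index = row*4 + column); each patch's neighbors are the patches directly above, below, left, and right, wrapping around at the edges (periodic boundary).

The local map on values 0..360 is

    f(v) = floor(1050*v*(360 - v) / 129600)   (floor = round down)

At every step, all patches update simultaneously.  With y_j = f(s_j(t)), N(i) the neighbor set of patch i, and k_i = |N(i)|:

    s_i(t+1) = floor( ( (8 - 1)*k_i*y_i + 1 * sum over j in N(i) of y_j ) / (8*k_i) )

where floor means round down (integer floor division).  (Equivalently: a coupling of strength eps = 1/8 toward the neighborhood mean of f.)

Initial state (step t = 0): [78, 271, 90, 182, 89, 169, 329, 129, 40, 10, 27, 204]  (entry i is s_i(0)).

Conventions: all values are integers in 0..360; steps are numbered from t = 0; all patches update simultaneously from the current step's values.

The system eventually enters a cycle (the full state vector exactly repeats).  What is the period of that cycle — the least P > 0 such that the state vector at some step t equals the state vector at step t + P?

Simulating step by step:
t=0: [78, 271, 90, 182, 89, 169, 329, 129, 40, 10, 27, 204]
t=1: [179, 191, 190, 256, 195, 244, 95, 235, 110, 44, 80, 246]
t=2: [259, 255, 255, 218, 257, 226, 206, 235, 221, 125, 183, 225]
t=3: [213, 217, 219, 247, 216, 243, 254, 237, 245, 237, 259, 246]
t=4: [251, 249, 247, 227, 250, 231, 219, 235, 229, 235, 213, 226]
t=5: [222, 224, 228, 242, 223, 240, 248, 237, 241, 237, 251, 244]
t=6: [246, 245, 241, 232, 245, 233, 226, 235, 233, 235, 222, 229]
t=7: [227, 228, 233, 239, 228, 238, 244, 237, 238, 237, 246, 242]
t=8: [243, 242, 238, 234, 242, 235, 229, 235, 235, 235, 227, 231]
t=9: [230, 231, 235, 237, 231, 236, 242, 237, 236, 237, 243, 240]
t=10: [241, 240, 236, 236, 240, 237, 231, 235, 237, 236, 230, 233]
t=11: [232, 233, 237, 236, 233, 236, 240, 237, 235, 236, 241, 238]
t=12: [239, 238, 235, 236, 238, 237, 233, 236, 237, 236, 232, 235]
t=13: [234, 235, 237, 236, 235, 236, 238, 237, 235, 236, 239, 237]
t=14: [237, 237, 235, 236, 237, 236, 235, 236, 237, 236, 234, 236]
t=15: [236, 236, 237, 236, 236, 236, 237, 236, 236, 236, 237, 237]
t=16: [237, 236, 236, 236, 237, 236, 236, 236, 236, 236, 236, 236]
t=17: [236, 236, 237, 236, 236, 236, 237, 236, 236, 237, 237, 237]
t=18: [237, 236, 236, 236, 237, 236, 236, 236, 236, 236, 236, 236]

Answer: 2
Key observation: The state at step 16, [237, 236, 236, 236, 237, 236, 236, 236, 236, 236, 236, 236], reappears at step 18 — and no state repeats earlier — so the cycle the system enters has period 2.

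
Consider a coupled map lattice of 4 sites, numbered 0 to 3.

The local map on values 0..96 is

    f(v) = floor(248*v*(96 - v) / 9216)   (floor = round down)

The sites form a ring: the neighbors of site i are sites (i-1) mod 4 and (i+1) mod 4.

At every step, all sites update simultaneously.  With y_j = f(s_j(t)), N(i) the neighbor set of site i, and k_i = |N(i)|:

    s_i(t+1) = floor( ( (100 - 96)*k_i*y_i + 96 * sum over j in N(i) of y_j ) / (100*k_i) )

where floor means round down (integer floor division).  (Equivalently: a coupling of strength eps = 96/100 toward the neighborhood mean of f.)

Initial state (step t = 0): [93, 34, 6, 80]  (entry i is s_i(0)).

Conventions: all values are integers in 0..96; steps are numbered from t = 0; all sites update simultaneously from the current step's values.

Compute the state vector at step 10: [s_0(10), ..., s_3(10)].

Answer: [59, 59, 59, 59]

Derivation:
t=0: [93, 34, 6, 80]
t=1: [43, 12, 43, 11]
t=2: [27, 59, 27, 59]
t=3: [57, 50, 57, 50]
t=4: [60, 59, 60, 59]
t=5: [58, 58, 58, 58]
t=6: [59, 59, 59, 59]
t=7: [58, 58, 58, 58]
t=8: [59, 59, 59, 59]
t=9: [58, 58, 58, 58]
t=10: [59, 59, 59, 59]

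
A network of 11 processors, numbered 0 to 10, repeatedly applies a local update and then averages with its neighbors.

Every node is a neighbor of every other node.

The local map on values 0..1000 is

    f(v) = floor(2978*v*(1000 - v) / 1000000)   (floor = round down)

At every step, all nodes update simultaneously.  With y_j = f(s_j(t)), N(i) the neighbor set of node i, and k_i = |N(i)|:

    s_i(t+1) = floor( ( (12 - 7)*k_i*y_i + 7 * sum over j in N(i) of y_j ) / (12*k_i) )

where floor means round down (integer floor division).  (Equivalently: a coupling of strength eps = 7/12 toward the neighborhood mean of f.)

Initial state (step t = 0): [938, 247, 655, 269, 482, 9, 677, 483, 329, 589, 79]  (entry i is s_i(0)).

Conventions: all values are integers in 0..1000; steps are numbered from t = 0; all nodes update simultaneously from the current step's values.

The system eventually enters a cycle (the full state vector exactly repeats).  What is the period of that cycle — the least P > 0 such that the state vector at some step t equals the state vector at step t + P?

Answer: 2
Key observation: The state at step 38, [681, 681, 681, 681, 681, 681, 681, 681, 681, 681, 681], reappears at step 40 — and no state repeats earlier — so the cycle the system enters has period 2.

Derivation:
t=0: [938, 247, 655, 269, 482, 9, 677, 483, 329, 589, 79]
t=1: [396, 532, 575, 544, 601, 344, 568, 601, 570, 592, 412]
t=2: [716, 727, 722, 726, 717, 702, 723, 717, 723, 719, 720]
t=3: [602, 597, 599, 597, 601, 608, 599, 601, 599, 600, 600]
t=4: [713, 714, 714, 714, 714, 712, 714, 714, 714, 714, 714]
t=5: [608, 608, 608, 608, 608, 608, 608, 608, 608, 608, 608]
t=6: [709, 709, 709, 709, 709, 709, 709, 709, 709, 709, 709]
t=7: [614, 614, 614, 614, 614, 614, 614, 614, 614, 614, 614]
t=8: [705, 705, 705, 705, 705, 705, 705, 705, 705, 705, 705]
t=9: [619, 619, 619, 619, 619, 619, 619, 619, 619, 619, 619]
t=10: [702, 702, 702, 702, 702, 702, 702, 702, 702, 702, 702]
t=11: [622, 622, 622, 622, 622, 622, 622, 622, 622, 622, 622]
t=12: [700, 700, 700, 700, 700, 700, 700, 700, 700, 700, 700]
t=13: [625, 625, 625, 625, 625, 625, 625, 625, 625, 625, 625]
t=14: [697, 697, 697, 697, 697, 697, 697, 697, 697, 697, 697]
t=15: [628, 628, 628, 628, 628, 628, 628, 628, 628, 628, 628]
t=16: [695, 695, 695, 695, 695, 695, 695, 695, 695, 695, 695]
t=17: [631, 631, 631, 631, 631, 631, 631, 631, 631, 631, 631]
t=18: [693, 693, 693, 693, 693, 693, 693, 693, 693, 693, 693]
t=19: [633, 633, 633, 633, 633, 633, 633, 633, 633, 633, 633]
t=20: [691, 691, 691, 691, 691, 691, 691, 691, 691, 691, 691]
t=21: [635, 635, 635, 635, 635, 635, 635, 635, 635, 635, 635]
t=22: [690, 690, 690, 690, 690, 690, 690, 690, 690, 690, 690]
t=23: [636, 636, 636, 636, 636, 636, 636, 636, 636, 636, 636]
t=24: [689, 689, 689, 689, 689, 689, 689, 689, 689, 689, 689]
t=25: [638, 638, 638, 638, 638, 638, 638, 638, 638, 638, 638]
t=26: [687, 687, 687, 687, 687, 687, 687, 687, 687, 687, 687]
t=27: [640, 640, 640, 640, 640, 640, 640, 640, 640, 640, 640]
t=28: [686, 686, 686, 686, 686, 686, 686, 686, 686, 686, 686]
t=29: [641, 641, 641, 641, 641, 641, 641, 641, 641, 641, 641]
t=30: [685, 685, 685, 685, 685, 685, 685, 685, 685, 685, 685]
t=31: [642, 642, 642, 642, 642, 642, 642, 642, 642, 642, 642]
t=32: [684, 684, 684, 684, 684, 684, 684, 684, 684, 684, 684]
t=33: [643, 643, 643, 643, 643, 643, 643, 643, 643, 643, 643]
t=34: [683, 683, 683, 683, 683, 683, 683, 683, 683, 683, 683]
t=35: [644, 644, 644, 644, 644, 644, 644, 644, 644, 644, 644]
t=36: [682, 682, 682, 682, 682, 682, 682, 682, 682, 682, 682]
t=37: [645, 645, 645, 645, 645, 645, 645, 645, 645, 645, 645]
t=38: [681, 681, 681, 681, 681, 681, 681, 681, 681, 681, 681]
t=39: [646, 646, 646, 646, 646, 646, 646, 646, 646, 646, 646]
t=40: [681, 681, 681, 681, 681, 681, 681, 681, 681, 681, 681]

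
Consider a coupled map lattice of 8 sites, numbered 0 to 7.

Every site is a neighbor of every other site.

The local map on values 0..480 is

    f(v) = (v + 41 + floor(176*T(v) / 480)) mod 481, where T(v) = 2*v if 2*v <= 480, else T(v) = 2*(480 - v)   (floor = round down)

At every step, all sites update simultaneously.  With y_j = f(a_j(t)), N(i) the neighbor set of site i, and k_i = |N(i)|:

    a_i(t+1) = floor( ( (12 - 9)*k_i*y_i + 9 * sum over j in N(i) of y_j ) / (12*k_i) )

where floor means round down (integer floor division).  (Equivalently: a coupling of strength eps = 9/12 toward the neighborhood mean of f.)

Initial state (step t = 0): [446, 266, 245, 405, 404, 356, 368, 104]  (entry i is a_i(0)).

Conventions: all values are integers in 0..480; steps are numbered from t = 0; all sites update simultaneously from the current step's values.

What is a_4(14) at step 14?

Simulating step by step:
t=0: [446, 266, 245, 405, 404, 356, 368, 104]
t=1: [135, 197, 196, 134, 134, 132, 132, 163]
t=2: [301, 316, 316, 300, 300, 300, 300, 308]
t=3: [474, 474, 474, 474, 474, 474, 474, 474]
t=4: [38, 38, 38, 38, 38, 38, 38, 38]
t=5: [106, 106, 106, 106, 106, 106, 106, 106]
t=6: [224, 224, 224, 224, 224, 224, 224, 224]
t=7: [429, 429, 429, 429, 429, 429, 429, 429]
t=8: [26, 26, 26, 26, 26, 26, 26, 26]
t=9: [86, 86, 86, 86, 86, 86, 86, 86]
t=10: [190, 190, 190, 190, 190, 190, 190, 190]
t=11: [370, 370, 370, 370, 370, 370, 370, 370]
t=12: [10, 10, 10, 10, 10, 10, 10, 10]
t=13: [58, 58, 58, 58, 58, 58, 58, 58]
t=14: [141, 141, 141, 141, 141, 141, 141, 141]

Answer: a_4(14) = 141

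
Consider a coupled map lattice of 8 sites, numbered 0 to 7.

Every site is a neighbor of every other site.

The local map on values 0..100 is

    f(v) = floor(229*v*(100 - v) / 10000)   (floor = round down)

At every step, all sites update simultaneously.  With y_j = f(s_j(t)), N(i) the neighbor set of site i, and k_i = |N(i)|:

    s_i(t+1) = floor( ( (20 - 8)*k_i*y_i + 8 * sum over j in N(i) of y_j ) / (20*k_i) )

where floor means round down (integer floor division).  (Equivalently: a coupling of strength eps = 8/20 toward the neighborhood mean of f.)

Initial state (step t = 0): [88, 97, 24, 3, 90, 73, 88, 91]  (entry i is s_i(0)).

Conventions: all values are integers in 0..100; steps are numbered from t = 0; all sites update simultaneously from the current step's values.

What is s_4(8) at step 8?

Simulating step by step:
t=0: [88, 97, 24, 3, 90, 73, 88, 91]
t=1: [23, 13, 32, 13, 21, 34, 23, 20]
t=2: [39, 30, 43, 30, 37, 45, 39, 36]
t=3: [53, 50, 54, 50, 52, 54, 53, 52]
t=4: [56, 56, 56, 56, 56, 56, 56, 56]
t=5: [56, 56, 56, 56, 56, 56, 56, 56]
t=6: [56, 56, 56, 56, 56, 56, 56, 56]
t=7: [56, 56, 56, 56, 56, 56, 56, 56]
t=8: [56, 56, 56, 56, 56, 56, 56, 56]

Answer: s_4(8) = 56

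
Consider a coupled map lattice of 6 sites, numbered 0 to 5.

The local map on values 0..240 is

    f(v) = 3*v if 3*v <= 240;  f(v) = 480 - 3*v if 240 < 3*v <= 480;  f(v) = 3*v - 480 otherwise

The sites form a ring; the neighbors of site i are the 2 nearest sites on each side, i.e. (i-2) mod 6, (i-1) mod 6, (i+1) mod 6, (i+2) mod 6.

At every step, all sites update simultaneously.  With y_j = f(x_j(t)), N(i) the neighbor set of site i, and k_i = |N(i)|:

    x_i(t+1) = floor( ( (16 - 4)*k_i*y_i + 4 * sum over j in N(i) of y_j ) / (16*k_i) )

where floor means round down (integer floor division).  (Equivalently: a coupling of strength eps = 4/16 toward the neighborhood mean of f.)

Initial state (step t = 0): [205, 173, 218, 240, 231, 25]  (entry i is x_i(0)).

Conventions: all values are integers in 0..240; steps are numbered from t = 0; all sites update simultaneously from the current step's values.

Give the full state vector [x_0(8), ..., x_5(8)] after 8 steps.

Answer: [178, 209, 212, 214, 68, 125]

Derivation:
t=0: [205, 173, 218, 240, 231, 25]
t=1: [132, 68, 169, 211, 198, 95]
t=2: [96, 181, 54, 148, 114, 180]
t=3: [170, 75, 148, 53, 131, 71]
t=4: [57, 196, 58, 154, 92, 191]
t=5: [164, 109, 161, 49, 181, 101]
t=6: [33, 135, 25, 135, 68, 156]
t=7: [97, 72, 84, 79, 169, 37]
t=8: [178, 209, 212, 214, 68, 125]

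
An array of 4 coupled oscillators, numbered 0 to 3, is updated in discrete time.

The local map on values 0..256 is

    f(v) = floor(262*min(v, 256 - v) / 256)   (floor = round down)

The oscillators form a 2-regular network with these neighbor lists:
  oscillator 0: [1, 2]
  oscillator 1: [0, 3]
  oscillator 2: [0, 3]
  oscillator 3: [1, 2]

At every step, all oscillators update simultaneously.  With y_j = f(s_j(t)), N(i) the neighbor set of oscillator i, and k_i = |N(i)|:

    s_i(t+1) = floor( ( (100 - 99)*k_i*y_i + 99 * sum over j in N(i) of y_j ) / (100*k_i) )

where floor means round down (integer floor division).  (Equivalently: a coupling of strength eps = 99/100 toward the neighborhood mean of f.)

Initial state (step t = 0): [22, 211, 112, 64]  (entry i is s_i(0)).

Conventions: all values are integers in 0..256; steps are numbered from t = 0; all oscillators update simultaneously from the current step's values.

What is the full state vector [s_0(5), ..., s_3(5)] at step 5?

Answer: [79, 47, 47, 79]

Derivation:
t=0: [22, 211, 112, 64]
t=1: [79, 43, 44, 79]
t=2: [44, 79, 79, 44]
t=3: [79, 45, 45, 79]
t=4: [46, 79, 79, 46]
t=5: [79, 47, 47, 79]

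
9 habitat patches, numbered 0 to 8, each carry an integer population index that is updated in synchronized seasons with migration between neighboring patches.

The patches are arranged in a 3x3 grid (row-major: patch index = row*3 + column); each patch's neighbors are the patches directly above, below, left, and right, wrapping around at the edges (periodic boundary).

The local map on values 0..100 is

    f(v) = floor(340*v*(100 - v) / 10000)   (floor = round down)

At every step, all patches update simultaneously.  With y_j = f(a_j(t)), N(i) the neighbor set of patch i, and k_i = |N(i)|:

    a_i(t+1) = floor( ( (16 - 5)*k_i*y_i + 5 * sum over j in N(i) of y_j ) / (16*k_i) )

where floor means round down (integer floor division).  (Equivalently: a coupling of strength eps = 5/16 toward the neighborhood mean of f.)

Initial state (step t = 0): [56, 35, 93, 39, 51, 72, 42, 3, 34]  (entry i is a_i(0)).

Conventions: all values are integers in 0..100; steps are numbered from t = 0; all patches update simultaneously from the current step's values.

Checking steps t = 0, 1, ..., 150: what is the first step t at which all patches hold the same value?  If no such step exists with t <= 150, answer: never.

Answer: 13
Key observation: Synchronization is absorbing here: once all patches are equal they stay equal, and step 13 is the first all-equal step.

Derivation:
t=0: [56, 35, 93, 39, 51, 72, 42, 3, 34]  (not all equal)
t=1: [77, 68, 38, 79, 76, 67, 75, 31, 66]  (not all equal)
t=2: [62, 71, 77, 58, 64, 72, 63, 70, 74]  (not all equal)
t=3: [77, 70, 63, 80, 76, 69, 77, 71, 66]  (not all equal)
t=4: [61, 69, 76, 56, 63, 70, 61, 69, 74]  (not all equal)
t=5: [78, 72, 65, 81, 77, 71, 78, 72, 66]  (not all equal)
t=6: [59, 67, 74, 54, 61, 68, 59, 67, 73]  (not all equal)
t=7: [80, 75, 67, 82, 78, 73, 80, 75, 69]  (not all equal)
t=8: [56, 62, 71, 52, 58, 65, 55, 62, 69]  (not all equal)
t=9: [81, 79, 72, 83, 81, 77, 82, 79, 73]  (not all equal)
t=10: [53, 56, 65, 49, 52, 59, 51, 56, 64]  (not all equal)
t=11: [83, 82, 78, 83, 83, 81, 83, 82, 79]  (not all equal)
t=12: [48, 50, 55, 47, 47, 52, 47, 50, 54]  (not all equal)
t=13: [84, 84, 84, 84, 84, 84, 84, 84, 84]  (all equal)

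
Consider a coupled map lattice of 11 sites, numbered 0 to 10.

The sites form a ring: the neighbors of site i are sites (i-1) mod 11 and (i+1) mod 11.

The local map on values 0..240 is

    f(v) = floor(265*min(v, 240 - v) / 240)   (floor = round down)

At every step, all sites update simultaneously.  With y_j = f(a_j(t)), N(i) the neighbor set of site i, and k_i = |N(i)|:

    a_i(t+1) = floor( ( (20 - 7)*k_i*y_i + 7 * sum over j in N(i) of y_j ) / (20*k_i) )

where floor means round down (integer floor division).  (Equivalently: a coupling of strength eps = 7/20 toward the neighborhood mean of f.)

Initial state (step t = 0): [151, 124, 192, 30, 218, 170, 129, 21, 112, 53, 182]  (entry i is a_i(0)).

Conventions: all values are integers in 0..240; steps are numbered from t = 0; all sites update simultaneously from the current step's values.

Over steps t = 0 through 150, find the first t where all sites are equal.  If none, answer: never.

Answer: never
Key observation: The state at step 20 reappears at step 22 — the system is in a cycle of period 2 from step 20 on.  No step 0..22 is synchronized, and the cycle repeats forever, so no step up to 150 (or ever) has all sites equal.

Derivation:
t=0: [151, 124, 192, 30, 218, 170, 129, 21, 112, 53, 182]  (not all equal)
t=1: [97, 109, 62, 34, 34, 75, 96, 57, 94, 70, 68]  (not all equal)
t=2: [103, 108, 71, 42, 44, 78, 94, 76, 91, 81, 80]  (not all equal)
t=3: [109, 110, 79, 51, 54, 82, 96, 89, 95, 90, 92]  (not all equal)
t=4: [116, 114, 87, 61, 63, 87, 101, 100, 102, 100, 103]  (not all equal)
t=5: [124, 120, 96, 72, 73, 93, 108, 110, 111, 110, 115]  (not all equal)
t=6: [128, 126, 105, 83, 83, 101, 116, 120, 121, 122, 125]  (not all equal)
t=7: [123, 122, 112, 95, 94, 110, 125, 131, 131, 129, 126]  (not all equal)
t=8: [128, 128, 120, 107, 106, 118, 124, 121, 120, 122, 125]  (not all equal)
t=9: [123, 124, 127, 120, 119, 127, 128, 130, 131, 129, 126]  (not all equal)
t=10: [128, 127, 126, 130, 129, 125, 122, 121, 120, 122, 125]  (not all equal)
t=11: [123, 124, 124, 121, 122, 126, 129, 131, 131, 129, 126]  (not all equal)
t=12: [128, 128, 128, 130, 129, 125, 122, 120, 120, 122, 125]  (not all equal)
t=13: [123, 123, 122, 121, 122, 126, 129, 131, 131, 129, 126]  (not all equal)
t=14: [128, 129, 130, 130, 129, 125, 122, 120, 120, 122, 125]  (not all equal)
t=15: [123, 122, 121, 121, 122, 126, 129, 131, 131, 129, 126]  (not all equal)
t=16: [128, 130, 130, 130, 129, 125, 122, 120, 120, 122, 125]  (not all equal)
t=17: [123, 121, 121, 121, 122, 126, 129, 131, 131, 129, 126]  (not all equal)
t=18: [128, 130, 131, 130, 129, 125, 122, 120, 120, 122, 125]  (not all equal)
t=19: [123, 121, 120, 121, 122, 126, 129, 131, 131, 129, 126]  (not all equal)
t=20: [128, 130, 131, 131, 129, 125, 122, 120, 120, 122, 125]  (not all equal)
t=21: [123, 121, 120, 120, 122, 126, 129, 131, 131, 129, 126]  (not all equal)
t=22: [128, 130, 131, 131, 129, 125, 122, 120, 120, 122, 125]  (not all equal)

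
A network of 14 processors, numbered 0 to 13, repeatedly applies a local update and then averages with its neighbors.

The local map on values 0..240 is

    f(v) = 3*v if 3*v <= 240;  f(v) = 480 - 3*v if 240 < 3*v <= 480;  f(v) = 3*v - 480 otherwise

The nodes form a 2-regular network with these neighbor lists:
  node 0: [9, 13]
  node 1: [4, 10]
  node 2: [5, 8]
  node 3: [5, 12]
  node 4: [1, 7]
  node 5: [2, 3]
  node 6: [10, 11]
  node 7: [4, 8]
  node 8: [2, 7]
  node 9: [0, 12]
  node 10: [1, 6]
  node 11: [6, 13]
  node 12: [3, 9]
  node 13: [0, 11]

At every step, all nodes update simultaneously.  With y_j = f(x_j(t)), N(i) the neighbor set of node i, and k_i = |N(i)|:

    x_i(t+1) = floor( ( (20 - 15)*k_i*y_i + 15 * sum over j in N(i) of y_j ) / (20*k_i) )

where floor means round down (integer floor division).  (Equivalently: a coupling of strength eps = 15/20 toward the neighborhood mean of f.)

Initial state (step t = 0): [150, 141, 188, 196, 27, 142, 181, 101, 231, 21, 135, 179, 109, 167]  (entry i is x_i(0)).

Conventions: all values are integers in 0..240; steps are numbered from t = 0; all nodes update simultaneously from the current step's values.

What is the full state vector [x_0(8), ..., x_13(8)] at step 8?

Answer: [139, 233, 98, 195, 156, 122, 203, 113, 39, 159, 232, 175, 188, 121]

Derivation:
t=0: [150, 141, 188, 196, 27, 142, 181, 101, 231, 21, 135, 179, 109, 167]
t=1: [39, 72, 121, 104, 108, 85, 65, 154, 151, 84, 63, 45, 102, 37]
t=2: [156, 183, 123, 191, 126, 163, 170, 73, 57, 166, 201, 148, 192, 122]
t=3: [52, 101, 95, 62, 133, 78, 67, 157, 166, 45, 67, 63, 65, 46]
t=4: [141, 150, 143, 207, 90, 201, 196, 39, 81, 165, 192, 174, 169, 163]
t=5: [23, 122, 147, 91, 107, 102, 78, 196, 122, 35, 75, 54, 65, 39]
t=6: [100, 172, 117, 190, 123, 135, 203, 129, 83, 125, 186, 172, 165, 115]
t=7: [135, 79, 147, 56, 76, 100, 75, 151, 141, 99, 81, 108, 76, 114]
t=8: [139, 233, 98, 195, 156, 122, 203, 113, 39, 159, 232, 175, 188, 121]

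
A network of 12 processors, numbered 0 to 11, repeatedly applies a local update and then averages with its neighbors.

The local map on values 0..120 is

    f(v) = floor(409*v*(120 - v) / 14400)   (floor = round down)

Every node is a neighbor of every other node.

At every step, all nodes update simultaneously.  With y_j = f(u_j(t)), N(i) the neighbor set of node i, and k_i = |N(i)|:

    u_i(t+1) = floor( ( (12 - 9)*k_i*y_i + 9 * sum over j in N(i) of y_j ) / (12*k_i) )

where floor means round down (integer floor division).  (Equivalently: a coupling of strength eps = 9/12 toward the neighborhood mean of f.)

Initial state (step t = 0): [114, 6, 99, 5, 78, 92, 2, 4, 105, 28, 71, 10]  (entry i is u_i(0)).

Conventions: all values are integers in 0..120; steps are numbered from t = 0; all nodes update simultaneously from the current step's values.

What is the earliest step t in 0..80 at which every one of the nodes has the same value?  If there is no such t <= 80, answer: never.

Simulating step by step:
t=0: [114, 6, 99, 5, 78, 92, 2, 4, 105, 28, 71, 10]  (not all equal)
t=1: [40, 40, 47, 40, 54, 50, 38, 39, 45, 50, 54, 42]  (not all equal)
t=2: [93, 93, 94, 93, 95, 95, 93, 93, 94, 95, 95, 94]  (not all equal)
t=3: [69, 69, 69, 69, 68, 68, 69, 69, 69, 68, 68, 69]  (not all equal)
t=4: [99, 99, 99, 99, 99, 99, 99, 99, 99, 99, 99, 99]  (all equal)

Answer: 4
Key observation: Synchronization is absorbing here: once all nodes are equal they stay equal, and step 4 is the first all-equal step.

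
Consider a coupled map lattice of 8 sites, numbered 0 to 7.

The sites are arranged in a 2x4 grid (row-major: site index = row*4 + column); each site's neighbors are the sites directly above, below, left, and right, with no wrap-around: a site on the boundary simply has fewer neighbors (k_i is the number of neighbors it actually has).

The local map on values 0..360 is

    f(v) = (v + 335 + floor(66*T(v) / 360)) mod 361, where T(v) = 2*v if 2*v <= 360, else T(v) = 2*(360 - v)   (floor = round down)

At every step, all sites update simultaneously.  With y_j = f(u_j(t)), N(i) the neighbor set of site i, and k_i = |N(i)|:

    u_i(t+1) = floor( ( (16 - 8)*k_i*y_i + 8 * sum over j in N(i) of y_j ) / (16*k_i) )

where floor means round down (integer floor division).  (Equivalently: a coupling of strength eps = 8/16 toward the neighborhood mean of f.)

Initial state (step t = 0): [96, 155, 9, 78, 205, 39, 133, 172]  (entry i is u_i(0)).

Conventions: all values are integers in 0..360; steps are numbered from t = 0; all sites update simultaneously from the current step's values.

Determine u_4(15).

Simulating step by step:
t=0: [96, 155, 9, 78, 205, 39, 133, 172]
t=1: [157, 172, 243, 179, 150, 109, 174, 163]
t=2: [191, 199, 235, 222, 167, 160, 201, 205]
t=3: [221, 228, 245, 245, 205, 207, 230, 237]
t=4: [243, 248, 257, 259, 238, 241, 251, 256]
t=5: [259, 262, 266, 269, 257, 259, 264, 267]
t=6: [269, 271, 273, 275, 269, 270, 273, 274]
t=7: [276, 277, 278, 279, 276, 277, 278, 279]
t=8: [280, 281, 281, 282, 280, 281, 281, 282]
t=9: [283, 283, 283, 283, 283, 283, 283, 283]
t=10: [285, 285, 285, 285, 285, 285, 285, 285]
t=11: [286, 286, 286, 286, 286, 286, 286, 286]
t=12: [287, 287, 287, 287, 287, 287, 287, 287]
t=13: [287, 287, 287, 287, 287, 287, 287, 287]
t=14: [287, 287, 287, 287, 287, 287, 287, 287]
t=15: [287, 287, 287, 287, 287, 287, 287, 287]

Answer: u_4(15) = 287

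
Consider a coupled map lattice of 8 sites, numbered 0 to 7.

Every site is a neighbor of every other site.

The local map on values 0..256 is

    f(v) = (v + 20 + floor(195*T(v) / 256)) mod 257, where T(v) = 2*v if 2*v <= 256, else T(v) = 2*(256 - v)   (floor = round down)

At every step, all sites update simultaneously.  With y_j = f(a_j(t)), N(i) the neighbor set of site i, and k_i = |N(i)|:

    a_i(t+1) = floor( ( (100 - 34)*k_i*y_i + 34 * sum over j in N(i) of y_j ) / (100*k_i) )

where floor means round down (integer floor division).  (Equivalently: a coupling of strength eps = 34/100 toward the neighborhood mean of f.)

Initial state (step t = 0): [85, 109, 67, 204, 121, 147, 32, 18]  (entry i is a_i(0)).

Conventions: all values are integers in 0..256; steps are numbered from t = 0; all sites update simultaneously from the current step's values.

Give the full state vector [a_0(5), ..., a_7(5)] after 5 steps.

Simulating step by step:
t=0: [85, 109, 67, 204, 121, 147, 32, 18]
t=1: [182, 62, 155, 67, 81, 86, 100, 79]
t=2: [92, 165, 101, 173, 194, 202, 66, 191]
t=3: [189, 76, 46, 73, 66, 64, 149, 68]
t=4: [93, 189, 143, 184, 173, 170, 105, 176]
t=5: [187, 64, 79, 66, 69, 70, 48, 68]

Answer: [187, 64, 79, 66, 69, 70, 48, 68]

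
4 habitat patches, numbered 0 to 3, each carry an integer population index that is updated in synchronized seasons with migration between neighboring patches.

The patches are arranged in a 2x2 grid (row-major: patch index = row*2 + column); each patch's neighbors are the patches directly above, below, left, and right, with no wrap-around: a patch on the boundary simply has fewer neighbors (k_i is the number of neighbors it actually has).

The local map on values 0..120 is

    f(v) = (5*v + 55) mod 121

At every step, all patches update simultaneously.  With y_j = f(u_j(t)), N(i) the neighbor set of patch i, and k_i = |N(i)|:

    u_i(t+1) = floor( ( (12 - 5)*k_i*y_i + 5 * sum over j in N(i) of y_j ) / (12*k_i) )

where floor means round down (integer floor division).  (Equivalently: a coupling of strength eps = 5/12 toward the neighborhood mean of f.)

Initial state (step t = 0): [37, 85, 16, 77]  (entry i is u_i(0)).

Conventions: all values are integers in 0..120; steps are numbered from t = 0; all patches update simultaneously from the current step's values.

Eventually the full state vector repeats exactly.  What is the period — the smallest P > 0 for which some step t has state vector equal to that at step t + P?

Simulating step by step:
t=0: [37, 85, 16, 77]
t=1: [96, 109, 49, 72]
t=2: [66, 89, 55, 66]
t=3: [34, 18, 60, 34]
t=4: [89, 57, 109, 89]
t=5: [53, 63, 74, 53]
t=6: [59, 36, 68, 59]
t=7: [93, 111, 63, 93]
t=8: [23, 17, 19, 23]
t=9: [38, 31, 37, 38]
t=10: [45, 53, 70, 45]
t=11: [47, 61, 40, 47]
t=12: [55, 88, 27, 55]
t=13: [68, 43, 76, 68]
t=14: [39, 29, 55, 39]
t=15: [39, 49, 54, 39]
t=16: [34, 37, 51, 34]
t=17: [99, 112, 83, 99]
t=18: [62, 33, 89, 62]
t=19: [25, 58, 10, 25]
t=20: [77, 84, 85, 77]
t=21: [92, 97, 100, 92]
t=22: [44, 45, 54, 44]
t=23: [44, 35, 62, 44]
t=24: [42, 77, 14, 42]
t=25: [30, 54, 11, 30]
t=26: [89, 83, 99, 89]
t=27: [45, 69, 45, 45]
t=28: [37, 37, 38, 37]
t=29: [94, 119, 51, 94]
t=30: [47, 43, 56, 47]
t=31: [53, 36, 74, 53]
t=32: [82, 99, 68, 82]
t=33: [79, 81, 61, 79]
t=34: [95, 92, 105, 95]
t=35: [53, 37, 75, 53]
t=36: [84, 101, 71, 84]
t=37: [90, 91, 74, 90]
t=38: [30, 23, 44, 30]
t=39: [66, 63, 54, 66]
t=40: [31, 13, 57, 31]
t=41: [97, 107, 94, 97]
t=42: [63, 85, 47, 63]
t=43: [38, 71, 30, 38]
t=44: [29, 28, 50, 29]
t=45: [74, 76, 69, 74]
t=46: [58, 67, 47, 58]
t=47: [75, 58, 70, 75]
t=48: [69, 88, 52, 69]
t=49: [39, 21, 58, 39]
t=50: [34, 26, 63, 34]
t=51: [75, 80, 47, 75]
t=52: [68, 81, 55, 68]
t=53: [57, 69, 64, 57]
t=54: [67, 62, 47, 67]
t=55: [26, 12, 39, 26]
t=56: [62, 93, 31, 62]
t=57: [27, 21, 52, 27]
t=58: [63, 51, 71, 63]
t=59: [28, 42, 30, 28]
t=60: [65, 44, 79, 65]
t=61: [34, 26, 57, 34]
t=62: [94, 80, 100, 94]
t=63: [57, 70, 58, 57]
t=64: [87, 65, 100, 87]
t=65: [21, 12, 43, 21]
t=66: [52, 83, 32, 52]
t=67: [84, 92, 85, 84]
t=68: [96, 64, 114, 96]
t=69: [36, 28, 32, 36]
t=70: [101, 90, 102, 101]
t=71: [65, 43, 78, 65]
t=72: [32, 23, 54, 32]
t=73: [82, 67, 87, 82]
t=74: [66, 58, 46, 66]
t=75: [43, 69, 34, 43]
t=76: [45, 33, 72, 45]
t=77: [53, 73, 46, 53]
t=78: [66, 65, 57, 66]
t=79: [36, 19, 66, 36]
t=80: [77, 64, 60, 77]
t=81: [70, 39, 98, 70]
t=82: [38, 22, 53, 38]
t=83: [27, 26, 46, 27]
t=84: [62, 66, 53, 62]
t=85: [22, 13, 46, 22]
t=86: [59, 88, 43, 59]
t=87: [71, 51, 61, 71]
t=88: [66, 59, 88, 66]
t=89: [37, 72, 15, 37]
t=90: [82, 79, 54, 82]
t=91: [94, 93, 90, 94]
t=92: [35, 38, 29, 35]
t=93: [80, 47, 91, 80]
t=94: [69, 66, 53, 69]
t=95: [42, 28, 60, 42]
t=96: [52, 52, 75, 52]
t=97: [71, 73, 69, 71]
t=98: [47, 52, 41, 47]
t=99: [46, 62, 30, 46]
t=100: [43, 19, 66, 43]
t=101: [26, 28, 24, 26]
t=102: [64, 69, 58, 64]
t=103: [36, 26, 65, 36]
t=104: [83, 84, 57, 83]
t=105: [106, 109, 101, 106]
t=106: [98, 109, 86, 98]
t=107: [59, 93, 26, 59]
t=108: [83, 66, 82, 83]
t=109: [88, 57, 104, 88]
t=110: [45, 61, 57, 45]
t=111: [67, 84, 73, 67]
t=112: [50, 76, 44, 50]
t=113: [58, 68, 45, 58]
t=114: [74, 61, 65, 74]
t=115: [64, 94, 35, 64]
t=116: [38, 28, 68, 38]
t=117: [23, 44, 19, 23]
t=118: [41, 39, 37, 41]
t=119: [36, 12, 76, 36]
t=120: [105, 114, 89, 105]
t=121: [63, 51, 49, 63]
t=122: [30, 42, 36, 30]
t=123: [77, 48, 101, 77]
t=124: [71, 63, 76, 71]
t=125: [43, 23, 61, 43]
t=126: [51, 40, 80, 51]
t=127: [61, 35, 82, 61]
t=128: [112, 112, 108, 112]
t=129: [31, 10, 68, 31]
t=130: [80, 98, 55, 80]
t=131: [84, 73, 89, 84]
t=132: [80, 79, 56, 80]
t=133: [91, 89, 92, 91]
t=134: [24, 20, 28, 24]
t=135: [54, 42, 65, 54]
t=136: [56, 48, 44, 56]
t=137: [72, 69, 58, 72]
t=138: [59, 43, 81, 59]
t=139: [89, 61, 101, 89]
t=140: [49, 75, 51, 49]
t=141: [61, 63, 63, 61]
t=142: [71, 53, 53, 71]
t=143: [59, 65, 65, 59]
t=144: [70, 54, 54, 70]
t=145: [59, 65, 65, 59]

Answer: 2
Key observation: The state at step 143, [59, 65, 65, 59], reappears at step 145 — and no state repeats earlier — so the cycle the system enters has period 2.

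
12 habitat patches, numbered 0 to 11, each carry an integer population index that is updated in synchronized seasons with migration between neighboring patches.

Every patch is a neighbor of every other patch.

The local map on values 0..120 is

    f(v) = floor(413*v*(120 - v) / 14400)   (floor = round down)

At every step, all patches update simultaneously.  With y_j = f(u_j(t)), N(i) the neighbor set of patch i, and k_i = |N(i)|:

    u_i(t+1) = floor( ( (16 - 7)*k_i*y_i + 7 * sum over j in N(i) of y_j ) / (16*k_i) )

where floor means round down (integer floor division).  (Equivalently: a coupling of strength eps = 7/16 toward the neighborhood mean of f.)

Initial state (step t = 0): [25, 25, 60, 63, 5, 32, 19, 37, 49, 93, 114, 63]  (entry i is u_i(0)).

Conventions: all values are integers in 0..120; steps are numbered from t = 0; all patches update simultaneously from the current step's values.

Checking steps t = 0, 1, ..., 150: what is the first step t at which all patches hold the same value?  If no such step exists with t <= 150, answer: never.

Answer: 8
Key observation: Synchronization is absorbing here: once all patches are equal they stay equal, and step 8 is the first all-equal step.

Derivation:
t=0: [25, 25, 60, 63, 5, 32, 19, 37, 49, 93, 114, 63]  (not all equal)
t=1: [70, 70, 88, 88, 43, 76, 63, 80, 86, 72, 44, 88]  (not all equal)
t=2: [95, 95, 85, 85, 92, 93, 97, 91, 87, 95, 93, 85]  (not all equal)
t=3: [71, 71, 80, 80, 73, 73, 68, 74, 78, 71, 73, 80]  (not all equal)
t=4: [97, 97, 93, 93, 97, 97, 98, 96, 94, 97, 97, 93]  (not all equal)
t=5: [64, 64, 69, 69, 64, 64, 63, 65, 68, 64, 64, 69]  (not all equal)
t=6: [101, 101, 100, 100, 101, 101, 101, 101, 101, 101, 101, 100]  (not all equal)
t=7: [55, 55, 56, 56, 55, 55, 55, 55, 55, 55, 55, 56]  (not all equal)
t=8: [102, 102, 102, 102, 102, 102, 102, 102, 102, 102, 102, 102]  (all equal)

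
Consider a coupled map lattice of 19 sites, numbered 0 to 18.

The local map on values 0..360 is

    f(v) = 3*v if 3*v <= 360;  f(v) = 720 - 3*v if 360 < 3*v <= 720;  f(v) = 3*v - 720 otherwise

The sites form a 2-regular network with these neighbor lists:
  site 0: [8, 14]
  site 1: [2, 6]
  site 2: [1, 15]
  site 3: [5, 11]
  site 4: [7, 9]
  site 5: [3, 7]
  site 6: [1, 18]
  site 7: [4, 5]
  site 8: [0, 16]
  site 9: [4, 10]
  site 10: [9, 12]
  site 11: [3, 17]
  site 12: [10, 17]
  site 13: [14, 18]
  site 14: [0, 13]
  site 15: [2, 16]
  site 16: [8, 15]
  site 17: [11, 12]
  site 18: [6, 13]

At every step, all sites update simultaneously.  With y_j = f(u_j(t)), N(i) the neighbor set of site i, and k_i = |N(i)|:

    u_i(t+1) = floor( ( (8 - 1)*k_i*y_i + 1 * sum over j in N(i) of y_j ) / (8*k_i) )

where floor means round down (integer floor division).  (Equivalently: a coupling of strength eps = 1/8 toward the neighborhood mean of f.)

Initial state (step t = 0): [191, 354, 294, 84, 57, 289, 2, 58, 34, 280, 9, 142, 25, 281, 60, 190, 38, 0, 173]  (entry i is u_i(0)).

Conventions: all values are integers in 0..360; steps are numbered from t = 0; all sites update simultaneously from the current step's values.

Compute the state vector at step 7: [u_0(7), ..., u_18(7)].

Simulating step by step:
t=0: [191, 354, 294, 84, 57, 289, 2, 58, 34, 280, 9, 142, 25, 281, 60, 190, 38, 0, 173]
t=1: [146, 309, 172, 248, 168, 155, 39, 172, 105, 117, 35, 273, 67, 131, 174, 148, 115, 23, 183]
t=2: [278, 201, 208, 43, 223, 237, 126, 207, 314, 327, 126, 92, 186, 309, 211, 275, 338, 79, 177]
t=3: [119, 129, 97, 130, 67, 22, 318, 90, 219, 252, 325, 264, 177, 198, 96, 116, 277, 234, 199]
t=4: [334, 324, 297, 297, 195, 95, 233, 252, 84, 60, 237, 84, 182, 135, 282, 329, 122, 32, 130]
t=5: [270, 232, 182, 183, 131, 262, 54, 57, 260, 166, 30, 237, 158, 304, 147, 266, 342, 110, 309]
t=6: [99, 42, 158, 154, 310, 79, 156, 174, 77, 220, 108, 39, 241, 198, 261, 98, 276, 304, 203]
t=7: [278, 141, 241, 247, 199, 235, 235, 201, 227, 85, 287, 130, 34, 121, 81, 279, 127, 175, 120]

Answer: [278, 141, 241, 247, 199, 235, 235, 201, 227, 85, 287, 130, 34, 121, 81, 279, 127, 175, 120]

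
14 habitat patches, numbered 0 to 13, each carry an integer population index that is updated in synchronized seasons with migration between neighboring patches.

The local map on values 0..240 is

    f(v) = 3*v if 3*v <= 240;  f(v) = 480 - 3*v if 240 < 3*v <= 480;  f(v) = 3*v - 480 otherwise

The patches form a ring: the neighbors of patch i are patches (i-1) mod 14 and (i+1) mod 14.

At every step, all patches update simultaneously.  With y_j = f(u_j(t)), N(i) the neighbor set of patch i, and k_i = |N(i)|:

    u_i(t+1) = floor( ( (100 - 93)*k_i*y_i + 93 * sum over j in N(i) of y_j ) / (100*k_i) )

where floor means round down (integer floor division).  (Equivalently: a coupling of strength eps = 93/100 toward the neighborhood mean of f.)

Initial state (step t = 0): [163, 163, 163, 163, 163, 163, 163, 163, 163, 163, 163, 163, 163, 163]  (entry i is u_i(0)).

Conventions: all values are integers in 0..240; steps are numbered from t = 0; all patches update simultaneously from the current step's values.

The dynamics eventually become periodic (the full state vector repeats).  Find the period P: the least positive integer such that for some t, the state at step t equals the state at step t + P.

Answer: 8
Key observation: The state at step 1, [9, 9, 9, 9, 9, 9, 9, 9, 9, 9, 9, 9, 9, 9], reappears at step 9 — and no state repeats earlier — so the cycle the system enters has period 8.

Derivation:
t=0: [163, 163, 163, 163, 163, 163, 163, 163, 163, 163, 163, 163, 163, 163]
t=1: [9, 9, 9, 9, 9, 9, 9, 9, 9, 9, 9, 9, 9, 9]
t=2: [27, 27, 27, 27, 27, 27, 27, 27, 27, 27, 27, 27, 27, 27]
t=3: [81, 81, 81, 81, 81, 81, 81, 81, 81, 81, 81, 81, 81, 81]
t=4: [237, 237, 237, 237, 237, 237, 237, 237, 237, 237, 237, 237, 237, 237]
t=5: [231, 231, 231, 231, 231, 231, 231, 231, 231, 231, 231, 231, 231, 231]
t=6: [213, 213, 213, 213, 213, 213, 213, 213, 213, 213, 213, 213, 213, 213]
t=7: [159, 159, 159, 159, 159, 159, 159, 159, 159, 159, 159, 159, 159, 159]
t=8: [3, 3, 3, 3, 3, 3, 3, 3, 3, 3, 3, 3, 3, 3]
t=9: [9, 9, 9, 9, 9, 9, 9, 9, 9, 9, 9, 9, 9, 9]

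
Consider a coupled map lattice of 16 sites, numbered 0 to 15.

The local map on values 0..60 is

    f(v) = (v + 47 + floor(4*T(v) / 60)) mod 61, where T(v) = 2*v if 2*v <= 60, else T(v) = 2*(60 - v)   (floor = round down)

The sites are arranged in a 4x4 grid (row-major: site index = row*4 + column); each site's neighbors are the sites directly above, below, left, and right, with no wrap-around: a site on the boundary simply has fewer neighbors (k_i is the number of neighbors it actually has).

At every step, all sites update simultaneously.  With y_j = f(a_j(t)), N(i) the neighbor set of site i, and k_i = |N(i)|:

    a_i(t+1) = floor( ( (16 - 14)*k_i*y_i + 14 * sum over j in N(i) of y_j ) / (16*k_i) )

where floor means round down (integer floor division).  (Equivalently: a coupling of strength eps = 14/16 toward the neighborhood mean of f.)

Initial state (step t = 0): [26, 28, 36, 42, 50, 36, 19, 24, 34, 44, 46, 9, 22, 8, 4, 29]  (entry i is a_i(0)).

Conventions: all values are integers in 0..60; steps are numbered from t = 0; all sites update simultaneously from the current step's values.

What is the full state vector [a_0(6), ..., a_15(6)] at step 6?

Answer: [4, 2, 5, 1, 6, 5, 3, 4, 10, 11, 7, 4, 17, 13, 11, 7]

Derivation:
t=0: [26, 28, 36, 42, 50, 36, 19, 24, 34, 44, 46, 9, 22, 8, 4, 29]
t=1: [25, 21, 18, 20, 23, 23, 21, 29, 25, 33, 36, 25, 35, 34, 37, 49]
t=2: [10, 10, 8, 11, 13, 12, 14, 11, 18, 18, 18, 24, 19, 23, 27, 22]
t=3: [32, 58, 41, 57, 36, 21, 39, 28, 4, 19, 8, 23, 8, 9, 10, 13]
t=4: [32, 22, 36, 25, 26, 23, 27, 26, 32, 38, 29, 22, 54, 42, 40, 30]
t=5: [13, 18, 14, 19, 17, 16, 17, 13, 26, 20, 19, 16, 27, 31, 23, 19]
t=6: [4, 2, 5, 1, 6, 5, 3, 4, 10, 11, 7, 4, 17, 13, 11, 7]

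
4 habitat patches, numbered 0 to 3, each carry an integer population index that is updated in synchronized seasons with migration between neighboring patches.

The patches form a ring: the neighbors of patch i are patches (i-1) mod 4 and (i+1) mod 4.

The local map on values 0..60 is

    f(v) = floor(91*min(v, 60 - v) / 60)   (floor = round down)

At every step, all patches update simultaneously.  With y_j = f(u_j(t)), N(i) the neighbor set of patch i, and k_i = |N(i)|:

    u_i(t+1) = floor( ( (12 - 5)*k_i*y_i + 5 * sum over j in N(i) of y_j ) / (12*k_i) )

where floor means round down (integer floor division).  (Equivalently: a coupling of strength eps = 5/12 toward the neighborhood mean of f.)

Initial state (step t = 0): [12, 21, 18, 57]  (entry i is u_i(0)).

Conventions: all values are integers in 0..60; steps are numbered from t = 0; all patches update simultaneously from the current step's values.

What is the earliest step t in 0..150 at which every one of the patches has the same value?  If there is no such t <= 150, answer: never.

Simulating step by step:
t=0: [12, 21, 18, 57]  (not all equal)
t=1: [17, 27, 23, 11]  (not all equal)
t=2: [26, 35, 31, 21]  (not all equal)
t=3: [36, 38, 39, 35]  (not all equal)
t=4: [35, 33, 32, 35]  (not all equal)
t=5: [37, 39, 40, 38]  (not all equal)
t=6: [33, 31, 30, 32]  (not all equal)
t=7: [41, 42, 43, 42]  (not all equal)
t=8: [27, 26, 25, 26]  (not all equal)
t=9: [39, 38, 37, 38]  (not all equal)
t=10: [31, 32, 33, 32]  (not all equal)
t=11: [42, 41, 40, 41]  (not all equal)
t=12: [27, 28, 29, 28]  (not all equal)
t=13: [40, 41, 42, 41]  (not all equal)
t=14: [29, 28, 27, 28]  (not all equal)
t=15: [42, 41, 40, 41]  (not all equal)

Answer: never
Key observation: The state at step 11 reappears at step 15 — the system is in a cycle of period 4 from step 11 on.  No step 0..15 is synchronized, and the cycle repeats forever, so no step up to 150 (or ever) has all patches equal.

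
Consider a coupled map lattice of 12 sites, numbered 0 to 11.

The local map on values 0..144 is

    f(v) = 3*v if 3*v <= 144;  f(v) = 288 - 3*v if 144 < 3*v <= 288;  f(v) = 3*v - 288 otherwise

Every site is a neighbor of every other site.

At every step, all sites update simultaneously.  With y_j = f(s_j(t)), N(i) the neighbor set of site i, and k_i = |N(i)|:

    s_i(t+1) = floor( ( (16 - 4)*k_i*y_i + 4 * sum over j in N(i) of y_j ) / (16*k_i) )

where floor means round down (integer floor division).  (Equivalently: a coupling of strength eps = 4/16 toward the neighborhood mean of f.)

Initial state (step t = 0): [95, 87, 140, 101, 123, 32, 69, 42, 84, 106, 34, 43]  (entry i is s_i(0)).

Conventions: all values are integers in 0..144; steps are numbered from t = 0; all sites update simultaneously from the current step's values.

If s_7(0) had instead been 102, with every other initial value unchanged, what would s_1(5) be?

Simulating step by step:
t=0: [95, 87, 140, 101, 123, 32, 69, 102, 84, 106, 34, 43]
t=1: [19, 36, 113, 27, 75, 86, 75, 30, 43, 38, 91, 110]
t=2: [60, 97, 56, 78, 64, 40, 64, 84, 112, 102, 30, 49]
t=3: [99, 23, 108, 60, 90, 108, 90, 47, 56, 34, 86, 123]
t=4: [24, 67, 43, 96, 30, 43, 30, 120, 104, 91, 39, 76]
t=5: [72, 83, 113, 20, 85, 113, 85, 72, 37, 31, 105, 63]

Answer: s_1(5) = 83
Key observation: This trace re-runs the system from the modified initial state.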